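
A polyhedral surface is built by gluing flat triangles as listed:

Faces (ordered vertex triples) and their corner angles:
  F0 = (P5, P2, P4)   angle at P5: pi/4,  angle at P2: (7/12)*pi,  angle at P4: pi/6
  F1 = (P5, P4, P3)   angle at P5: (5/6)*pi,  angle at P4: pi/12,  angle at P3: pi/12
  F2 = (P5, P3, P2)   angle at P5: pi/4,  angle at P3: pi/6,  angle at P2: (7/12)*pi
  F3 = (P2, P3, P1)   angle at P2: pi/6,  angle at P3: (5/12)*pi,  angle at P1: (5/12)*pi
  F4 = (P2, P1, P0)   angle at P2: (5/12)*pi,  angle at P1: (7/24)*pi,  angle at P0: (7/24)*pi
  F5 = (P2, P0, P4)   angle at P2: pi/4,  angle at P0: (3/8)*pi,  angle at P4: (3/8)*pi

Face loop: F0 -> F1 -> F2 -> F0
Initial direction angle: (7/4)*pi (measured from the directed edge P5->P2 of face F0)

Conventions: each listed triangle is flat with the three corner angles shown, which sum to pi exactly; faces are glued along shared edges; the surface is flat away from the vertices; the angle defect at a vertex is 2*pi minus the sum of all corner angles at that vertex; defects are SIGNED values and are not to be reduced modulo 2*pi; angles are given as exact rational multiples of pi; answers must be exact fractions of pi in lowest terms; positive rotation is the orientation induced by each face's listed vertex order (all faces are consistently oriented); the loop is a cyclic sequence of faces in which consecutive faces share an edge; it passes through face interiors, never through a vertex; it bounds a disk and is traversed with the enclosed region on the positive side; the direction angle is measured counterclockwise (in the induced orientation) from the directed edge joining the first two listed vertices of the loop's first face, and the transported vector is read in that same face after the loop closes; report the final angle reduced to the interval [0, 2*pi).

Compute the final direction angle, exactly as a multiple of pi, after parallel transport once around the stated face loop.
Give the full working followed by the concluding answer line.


enclosed vertex P5: corner angles sum to (4/3)*pi, defect = 2*pi - (4/3)*pi = (2/3)*pi
by Gauss-Bonnet the loop rotates the vector by the enclosed defect sum (positive orientation, mod 2*pi)
final angle = (7/4)*pi + (2/3)*pi = (5/12)*pi (mod 2*pi)

Answer: final direction angle = (5/12)*pi


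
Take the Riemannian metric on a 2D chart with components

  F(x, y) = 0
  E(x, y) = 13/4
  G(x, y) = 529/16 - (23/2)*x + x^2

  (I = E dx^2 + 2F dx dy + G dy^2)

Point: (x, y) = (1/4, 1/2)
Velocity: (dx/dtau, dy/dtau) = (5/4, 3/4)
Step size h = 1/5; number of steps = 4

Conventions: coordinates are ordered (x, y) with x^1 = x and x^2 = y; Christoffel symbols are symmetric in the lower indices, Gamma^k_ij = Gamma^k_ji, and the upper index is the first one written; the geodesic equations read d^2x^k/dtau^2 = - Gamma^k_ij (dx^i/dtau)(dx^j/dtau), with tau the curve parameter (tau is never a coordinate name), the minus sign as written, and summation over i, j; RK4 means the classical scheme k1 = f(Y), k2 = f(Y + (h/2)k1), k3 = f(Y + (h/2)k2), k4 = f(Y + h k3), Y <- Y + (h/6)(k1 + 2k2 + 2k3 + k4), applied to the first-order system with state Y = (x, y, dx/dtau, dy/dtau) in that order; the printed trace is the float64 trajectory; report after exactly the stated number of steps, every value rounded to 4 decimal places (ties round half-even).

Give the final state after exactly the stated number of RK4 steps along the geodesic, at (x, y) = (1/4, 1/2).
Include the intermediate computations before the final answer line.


f(Y) = (dx/dtau, dy/dtau, -Gamma^x_ij Y'^i Y'^j, -Gamma^y_ij Y'^i Y'^j) with the Gammas evaluated at the stage position; h = 0.200000; intermediate values shown to 6 dp
step 0: x = 0.2500, y = 0.5000, dx/dtau = 1.2500, dy/dtau = 0.7500
step 1:
  k1: at (x, y) = (0.250000, 0.500000), (dx/dtau, dy/dtau) = (1.250000, 0.750000); Gamma_xxx = 0.000000, Gamma_xxy = 0.000000, Gamma_xyy = 1.692308, Gamma_yxx = 0.000000, Gamma_yxy = -0.181818, Gamma_yyy = 0.000000; k1 = (1.250000, 0.750000, -0.951923, 0.340909)
  k2: at (x, y) = (0.375000, 0.575000), (dx/dtau, dy/dtau) = (1.154808, 0.784091); Gamma_xxx = 0.000000, Gamma_xxy = 0.000000, Gamma_xyy = 1.653846, Gamma_yxx = 0.000000, Gamma_yxy = -0.186047, Gamma_yyy = 0.000000; k2 = (1.154808, 0.784091, -1.016782, 0.336921)
  k3: at (x, y) = (0.365481, 0.578409), (dx/dtau, dy/dtau) = (1.148322, 0.783692); Gamma_xxx = 0.000000, Gamma_xxy = 0.000000, Gamma_xyy = 1.656775, Gamma_yxx = 0.000000, Gamma_yxy = -0.185718, Gamma_yyy = 0.000000; k3 = (1.148322, 0.783692, -1.017547, 0.334266)
  k4: at (x, y) = (0.479664, 0.656738), (dx/dtau, dy/dtau) = (1.046491, 0.816853); Gamma_xxx = 0.000000, Gamma_xxy = 0.000000, Gamma_xyy = 1.621642, Gamma_yxx = 0.000000, Gamma_yxy = -0.189741, Gamma_yyy = 0.000000; k4 = (1.046491, 0.816853, -1.082039, 0.324393)
  Y <- Y + (h/6)(k1 + 2k2 + 2k3 + k4): x = 0.4801, y = 0.6567, dx/dtau = 1.0466, dy/dtau = 0.8169
step 2:
  k1: at (x, y) = (0.480092, 0.656747), (dx/dtau, dy/dtau) = (1.046579, 0.816922); Gamma_xxx = 0.000000, Gamma_xxy = 0.000000, Gamma_xyy = 1.621510, Gamma_yxx = 0.000000, Gamma_yxy = -0.189757, Gamma_yyy = 0.000000; k1 = (1.046579, 0.816922, -1.082135, 0.324474)
  k2: at (x, y) = (0.584750, 0.738440), (dx/dtau, dy/dtau) = (0.938366, 0.849370); Gamma_xxx = 0.000000, Gamma_xxy = 0.000000, Gamma_xyy = 1.589308, Gamma_yxx = 0.000000, Gamma_yxy = -0.193601, Gamma_yyy = 0.000000; k2 = (0.938366, 0.849370, -1.146573, 0.308608)
  k3: at (x, y) = (0.573928, 0.741684), (dx/dtau, dy/dtau) = (0.931922, 0.847783); Gamma_xxx = 0.000000, Gamma_xxy = 0.000000, Gamma_xyy = 1.592637, Gamma_yxx = 0.000000, Gamma_yxy = -0.193197, Gamma_yyy = 0.000000; k3 = (0.931922, 0.847783, -1.144687, 0.305277)
  k4: at (x, y) = (0.666476, 0.826304), (dx/dtau, dy/dtau) = (0.817642, 0.877978); Gamma_xxx = 0.000000, Gamma_xxy = 0.000000, Gamma_xyy = 1.564161, Gamma_yxx = 0.000000, Gamma_yxy = -0.196714, Gamma_yyy = 0.000000; k4 = (0.817642, 0.877978, -1.205726, 0.282431)
  Y <- Y + (h/6)(k1 + 2k2 + 2k3 + k4): x = 0.6669, y = 0.8264, dx/dtau = 0.8176, dy/dtau = 0.8781
step 3:
  k1: at (x, y) = (0.666918, 0.826388), (dx/dtau, dy/dtau) = (0.817567, 0.878078); Gamma_xxx = 0.000000, Gamma_xxy = 0.000000, Gamma_xyy = 1.564025, Gamma_yxx = 0.000000, Gamma_yxy = -0.196731, Gamma_yyy = 0.000000; k1 = (0.817567, 0.878078, -1.205897, 0.282462)
  k2: at (x, y) = (0.748675, 0.914195), (dx/dtau, dy/dtau) = (0.696977, 0.906325); Gamma_xxx = 0.000000, Gamma_xxy = 0.000000, Gamma_xyy = 1.538869, Gamma_yxx = 0.000000, Gamma_yxy = -0.199947, Gamma_yyy = 0.000000; k2 = (0.696977, 0.906325, -1.264064, 0.252608)
  k3: at (x, y) = (0.736616, 0.917020), (dx/dtau, dy/dtau) = (0.691160, 0.903339); Gamma_xxx = 0.000000, Gamma_xxy = 0.000000, Gamma_xyy = 1.542580, Gamma_yxx = 0.000000, Gamma_yxy = -0.199466, Gamma_yyy = 0.000000; k3 = (0.691160, 0.903339, -1.258778, 0.249074)
  k4: at (x, y) = (0.805150, 1.007055), (dx/dtau, dy/dtau) = (0.565811, 0.927893); Gamma_xxx = 0.000000, Gamma_xxy = 0.000000, Gamma_xyy = 1.521492, Gamma_yxx = 0.000000, Gamma_yxy = -0.202231, Gamma_yyy = 0.000000; k4 = (0.565811, 0.927893, -1.309983, 0.212347)
  Y <- Y + (h/6)(k1 + 2k2 + 2k3 + k4): x = 0.8056, y = 1.0072, dx/dtau = 0.5655, dy/dtau = 0.9280
step 4:
  k1: at (x, y) = (0.805573, 1.007231), (dx/dtau, dy/dtau) = (0.565514, 0.928017); Gamma_xxx = 0.000000, Gamma_xxy = 0.000000, Gamma_xyy = 1.521362, Gamma_yxx = 0.000000, Gamma_yxy = -0.202248, Gamma_yyy = 0.000000; k1 = (0.565514, 0.928017, -1.310222, 0.212282)
  k2: at (x, y) = (0.862125, 1.100033), (dx/dtau, dy/dtau) = (0.434492, 0.949246); Gamma_xxx = 0.000000, Gamma_xxy = 0.000000, Gamma_xyy = 1.503962, Gamma_yxx = 0.000000, Gamma_yxy = -0.204588, Gamma_yyy = 0.000000; k2 = (0.434492, 0.949246, -1.355171, 0.168760)
  k3: at (x, y) = (0.849022, 1.102155), (dx/dtau, dy/dtau) = (0.429997, 0.944893); Gamma_xxx = 0.000000, Gamma_xxy = 0.000000, Gamma_xyy = 1.507993, Gamma_yxx = 0.000000, Gamma_yxy = -0.204041, Gamma_yyy = 0.000000; k3 = (0.429997, 0.944893, -1.346372, 0.165804)
  k4: at (x, y) = (0.891573, 1.196210), (dx/dtau, dy/dtau) = (0.296240, 0.961178); Gamma_xxx = 0.000000, Gamma_xxy = 0.000000, Gamma_xyy = 1.494901, Gamma_yxx = 0.000000, Gamma_yxy = -0.205828, Gamma_yyy = 0.000000; k4 = (0.296240, 0.961178, -1.381085, 0.117215)
  Y <- Y + (h/6)(k1 + 2k2 + 2k3 + k4): x = 0.8919, y = 1.1965, dx/dtau = 0.2957, dy/dtau = 0.9613

Answer: x = 0.8919, y = 1.1965, dx/dtau = 0.2957, dy/dtau = 0.9613


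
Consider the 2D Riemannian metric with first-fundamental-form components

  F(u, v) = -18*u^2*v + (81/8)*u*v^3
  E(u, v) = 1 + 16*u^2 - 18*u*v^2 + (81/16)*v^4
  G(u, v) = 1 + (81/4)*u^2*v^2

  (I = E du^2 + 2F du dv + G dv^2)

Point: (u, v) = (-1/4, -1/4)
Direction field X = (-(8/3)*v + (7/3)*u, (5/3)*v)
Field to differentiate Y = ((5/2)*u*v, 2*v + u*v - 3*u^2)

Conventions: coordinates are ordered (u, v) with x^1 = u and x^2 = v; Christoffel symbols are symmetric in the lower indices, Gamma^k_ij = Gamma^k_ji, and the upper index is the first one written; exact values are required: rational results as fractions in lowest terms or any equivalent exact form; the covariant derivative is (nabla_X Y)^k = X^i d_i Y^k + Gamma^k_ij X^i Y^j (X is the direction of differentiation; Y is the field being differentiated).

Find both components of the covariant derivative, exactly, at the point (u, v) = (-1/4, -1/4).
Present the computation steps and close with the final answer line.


E = 9425/4096, F = 657/2048, G = 1105/1024 at the point
E_u = -73/8, E_v = -657/256, F_u = -1233/512, F_v = -819/512, G_u = -81/128, G_v = -81/128
EG - F^2 = 9749/4096;  g^inv = (4096/9749) * [[1105/1024, -657/2048], [-657/2048, 9425/4096]]
first-kind symbols [ij,l] = (1/2)(d_i g_jl + d_j g_il - d_l g_ij): [uu,u] = E_u/2 = -73/16, [uu,v] = F_u - E_v/2 = -9/8, [uv,u] = E_v/2 = -657/512, [uv,v] = G_u/2 = -81/256, [vv,u] = F_v - G_u/2 = -657/512, [vv,v] = G_v/2 = -81/256
Gamma^u_ij = (G*[ij,u] - F*[ij,v])/(EG - F^2), Gamma^v_ij = (E*[ij,v] - F*[ij,u])/(EG - F^2)
Gamma_uuu = -18688/9749, Gamma_uuv = -5256/9749, Gamma_uvv = -5256/9749, Gamma_vuu = -4608/9749, Gamma_vuv = -1296/9749, Gamma_vvv = -1296/9749
X = (1/12, -5/12), Y = (5/32, -5/8) at the point

Answer: (nabla_X Y)^u = 49675/467952, (nabla_X Y)^v = -25355/38996


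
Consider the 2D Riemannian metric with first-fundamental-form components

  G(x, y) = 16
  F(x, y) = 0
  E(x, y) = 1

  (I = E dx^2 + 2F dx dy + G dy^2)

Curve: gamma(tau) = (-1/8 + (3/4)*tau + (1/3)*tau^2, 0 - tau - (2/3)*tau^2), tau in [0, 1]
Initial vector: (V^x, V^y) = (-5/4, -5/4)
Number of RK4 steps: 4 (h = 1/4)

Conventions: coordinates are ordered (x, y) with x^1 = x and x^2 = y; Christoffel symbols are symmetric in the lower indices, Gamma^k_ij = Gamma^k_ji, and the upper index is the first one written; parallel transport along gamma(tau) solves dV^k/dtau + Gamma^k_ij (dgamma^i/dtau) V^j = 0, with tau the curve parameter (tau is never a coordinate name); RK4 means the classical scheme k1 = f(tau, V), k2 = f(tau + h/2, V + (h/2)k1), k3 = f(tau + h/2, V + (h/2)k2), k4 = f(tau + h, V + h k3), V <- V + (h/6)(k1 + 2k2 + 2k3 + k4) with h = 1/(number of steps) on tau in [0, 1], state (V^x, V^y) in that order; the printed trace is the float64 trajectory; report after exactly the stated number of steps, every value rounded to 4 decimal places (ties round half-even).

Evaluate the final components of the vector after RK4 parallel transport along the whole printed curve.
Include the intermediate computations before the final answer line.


gamma'(tau) = (3/4 + (2/3)*tau, -1 - (4/3)*tau); f(tau, V)^k = -Gamma^k_ij(gamma(tau)) gamma'^i(tau) V^j; h = 1/4; intermediate values shown to 6 dp
curve data and Christoffel symbols at the stage parameters:
  tau = 0.000000: gamma = (-0.125000, 0.000000), gamma' = (0.750000, -1.000000); Gamma_xxx = 0.000000, Gamma_xxy = 0.000000, Gamma_xyy = 0.000000, Gamma_yxx = 0.000000, Gamma_yxy = 0.000000, Gamma_yyy = 0.000000
  tau = 0.125000: gamma = (-0.026042, -0.135417), gamma' = (0.833333, -1.166667); Gamma_xxx = 0.000000, Gamma_xxy = 0.000000, Gamma_xyy = 0.000000, Gamma_yxx = 0.000000, Gamma_yxy = 0.000000, Gamma_yyy = 0.000000
  tau = 0.250000: gamma = (0.083333, -0.291667), gamma' = (0.916667, -1.333333); Gamma_xxx = 0.000000, Gamma_xxy = 0.000000, Gamma_xyy = 0.000000, Gamma_yxx = 0.000000, Gamma_yxy = 0.000000, Gamma_yyy = 0.000000
  tau = 0.375000: gamma = (0.203125, -0.468750), gamma' = (1.000000, -1.500000); Gamma_xxx = 0.000000, Gamma_xxy = 0.000000, Gamma_xyy = 0.000000, Gamma_yxx = 0.000000, Gamma_yxy = 0.000000, Gamma_yyy = 0.000000
  tau = 0.500000: gamma = (0.333333, -0.666667), gamma' = (1.083333, -1.666667); Gamma_xxx = 0.000000, Gamma_xxy = 0.000000, Gamma_xyy = 0.000000, Gamma_yxx = 0.000000, Gamma_yxy = 0.000000, Gamma_yyy = 0.000000
  tau = 0.625000: gamma = (0.473958, -0.885417), gamma' = (1.166667, -1.833333); Gamma_xxx = 0.000000, Gamma_xxy = 0.000000, Gamma_xyy = 0.000000, Gamma_yxx = 0.000000, Gamma_yxy = 0.000000, Gamma_yyy = 0.000000
  tau = 0.750000: gamma = (0.625000, -1.125000), gamma' = (1.250000, -2.000000); Gamma_xxx = 0.000000, Gamma_xxy = 0.000000, Gamma_xyy = 0.000000, Gamma_yxx = 0.000000, Gamma_yxy = 0.000000, Gamma_yyy = 0.000000
  tau = 0.875000: gamma = (0.786458, -1.385417), gamma' = (1.333333, -2.166667); Gamma_xxx = 0.000000, Gamma_xxy = 0.000000, Gamma_xyy = 0.000000, Gamma_yxx = 0.000000, Gamma_yxy = 0.000000, Gamma_yyy = 0.000000
  tau = 1.000000: gamma = (0.958333, -1.666667), gamma' = (1.416667, -2.333333); Gamma_xxx = 0.000000, Gamma_xxy = 0.000000, Gamma_xyy = 0.000000, Gamma_yxx = 0.000000, Gamma_yxy = 0.000000, Gamma_yyy = 0.000000
step 0: V^x = -1.2500, V^y = -1.2500
step 1: k1 = (0.000000, 0.000000), k2 = (0.000000, 0.000000), k3 = (0.000000, 0.000000), k4 = (0.000000, 0.000000); V <- V + (h/6)(k1 + 2k2 + 2k3 + k4): V^x = -1.2500, V^y = -1.2500
step 2: k1 = (0.000000, 0.000000), k2 = (0.000000, 0.000000), k3 = (0.000000, 0.000000), k4 = (0.000000, 0.000000); V <- V + (h/6)(k1 + 2k2 + 2k3 + k4): V^x = -1.2500, V^y = -1.2500
step 3: k1 = (0.000000, 0.000000), k2 = (0.000000, 0.000000), k3 = (0.000000, 0.000000), k4 = (0.000000, 0.000000); V <- V + (h/6)(k1 + 2k2 + 2k3 + k4): V^x = -1.2500, V^y = -1.2500
step 4: k1 = (0.000000, 0.000000), k2 = (0.000000, 0.000000), k3 = (0.000000, 0.000000), k4 = (0.000000, 0.000000); V <- V + (h/6)(k1 + 2k2 + 2k3 + k4): V^x = -1.2500, V^y = -1.2500

Answer: V^x = -1.2500, V^y = -1.2500


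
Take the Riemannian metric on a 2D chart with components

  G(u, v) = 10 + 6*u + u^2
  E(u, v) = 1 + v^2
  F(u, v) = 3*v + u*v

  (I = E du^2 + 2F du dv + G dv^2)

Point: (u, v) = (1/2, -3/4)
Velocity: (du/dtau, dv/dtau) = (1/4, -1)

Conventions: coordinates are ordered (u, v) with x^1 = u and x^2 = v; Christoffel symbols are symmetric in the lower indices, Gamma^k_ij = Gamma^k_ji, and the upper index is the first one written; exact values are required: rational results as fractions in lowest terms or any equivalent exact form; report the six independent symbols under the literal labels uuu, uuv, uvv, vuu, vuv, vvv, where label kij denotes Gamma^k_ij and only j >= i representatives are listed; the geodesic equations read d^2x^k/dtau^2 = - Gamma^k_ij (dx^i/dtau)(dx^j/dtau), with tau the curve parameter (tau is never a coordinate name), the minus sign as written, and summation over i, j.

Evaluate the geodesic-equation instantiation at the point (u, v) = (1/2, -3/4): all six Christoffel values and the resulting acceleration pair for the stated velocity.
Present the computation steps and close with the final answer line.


E = 25/16, F = -21/8, G = 53/4 at the point
E_u = 0, E_v = -3/2, F_u = -3/4, F_v = 7/2, G_u = 7, G_v = 0
EG - F^2 = 221/16;  g^inv = (16/221) * [[53/4, 21/8], [21/8, 25/16]]
first-kind symbols [ij,l] = (1/2)(d_i g_jl + d_j g_il - d_l g_ij): [uu,u] = E_u/2 = 0, [uu,v] = F_u - E_v/2 = 0, [uv,u] = E_v/2 = -3/4, [uv,v] = G_u/2 = 7/2, [vv,u] = F_v - G_u/2 = 0, [vv,v] = G_v/2 = 0
Gamma^u_ij = (G*[ij,u] - F*[ij,v])/(EG - F^2), Gamma^v_ij = (E*[ij,v] - F*[ij,u])/(EG - F^2)
Gamma_uuu = 0, Gamma_uuv = -12/221, Gamma_uvv = 0, Gamma_vuu = 0, Gamma_vuv = 56/221, Gamma_vvv = 0
d^2u/dtau^2 = -(Gamma_uuu*(1/4)^2 + 2*Gamma_uuv*(1/4)*(-1) + Gamma_uvv*(-1)^2) = -6/221
d^2v/dtau^2 = -(Gamma_vuu*(1/4)^2 + 2*Gamma_vuv*(1/4)*(-1) + Gamma_vvv*(-1)^2) = 28/221

Answer: Gamma_uuu = 0, Gamma_uuv = -12/221, Gamma_uvv = 0, Gamma_vuu = 0, Gamma_vuv = 56/221, Gamma_vvv = 0; accelerations (d^2u/dtau^2, d^2v/dtau^2) = (-6/221, 28/221)


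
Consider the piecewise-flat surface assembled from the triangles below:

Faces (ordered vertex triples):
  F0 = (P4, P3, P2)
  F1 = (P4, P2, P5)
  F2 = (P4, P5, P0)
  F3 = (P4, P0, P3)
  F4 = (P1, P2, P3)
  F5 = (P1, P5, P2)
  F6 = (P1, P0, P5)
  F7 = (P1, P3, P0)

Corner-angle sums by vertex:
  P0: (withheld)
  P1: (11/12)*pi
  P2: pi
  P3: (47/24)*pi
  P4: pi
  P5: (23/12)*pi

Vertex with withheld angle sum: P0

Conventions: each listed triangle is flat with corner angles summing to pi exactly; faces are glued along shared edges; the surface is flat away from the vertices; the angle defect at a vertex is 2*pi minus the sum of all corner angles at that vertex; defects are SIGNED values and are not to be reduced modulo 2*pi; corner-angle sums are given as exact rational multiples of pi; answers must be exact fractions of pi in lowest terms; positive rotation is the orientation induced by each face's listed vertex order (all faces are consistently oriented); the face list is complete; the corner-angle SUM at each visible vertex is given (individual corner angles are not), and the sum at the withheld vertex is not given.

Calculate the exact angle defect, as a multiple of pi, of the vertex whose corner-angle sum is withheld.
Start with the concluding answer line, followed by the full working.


Answer: defect(P0) = (19/24)*pi

V = 6, E = 12, F = 8; chi = V - E + F = 2
Gauss-Bonnet: total defect = 2*pi*chi = 4*pi; visible defects sum to (77/24)*pi


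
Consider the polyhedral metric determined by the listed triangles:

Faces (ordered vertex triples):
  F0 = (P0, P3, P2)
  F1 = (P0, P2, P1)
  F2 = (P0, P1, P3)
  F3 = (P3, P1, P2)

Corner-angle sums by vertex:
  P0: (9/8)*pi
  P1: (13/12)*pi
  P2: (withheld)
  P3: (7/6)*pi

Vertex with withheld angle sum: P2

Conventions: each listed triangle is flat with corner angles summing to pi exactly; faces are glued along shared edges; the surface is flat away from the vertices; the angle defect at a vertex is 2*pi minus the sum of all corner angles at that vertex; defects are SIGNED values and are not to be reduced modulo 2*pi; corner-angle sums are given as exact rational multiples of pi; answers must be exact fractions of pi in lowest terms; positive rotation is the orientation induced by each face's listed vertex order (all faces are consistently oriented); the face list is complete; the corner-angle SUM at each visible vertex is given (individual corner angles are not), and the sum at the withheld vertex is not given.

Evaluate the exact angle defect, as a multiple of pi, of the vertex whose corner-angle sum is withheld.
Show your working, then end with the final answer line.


V = 4, E = 6, F = 4; chi = V - E + F = 2
Gauss-Bonnet: total defect = 2*pi*chi = 4*pi; visible defects sum to (21/8)*pi

Answer: defect(P2) = (11/8)*pi


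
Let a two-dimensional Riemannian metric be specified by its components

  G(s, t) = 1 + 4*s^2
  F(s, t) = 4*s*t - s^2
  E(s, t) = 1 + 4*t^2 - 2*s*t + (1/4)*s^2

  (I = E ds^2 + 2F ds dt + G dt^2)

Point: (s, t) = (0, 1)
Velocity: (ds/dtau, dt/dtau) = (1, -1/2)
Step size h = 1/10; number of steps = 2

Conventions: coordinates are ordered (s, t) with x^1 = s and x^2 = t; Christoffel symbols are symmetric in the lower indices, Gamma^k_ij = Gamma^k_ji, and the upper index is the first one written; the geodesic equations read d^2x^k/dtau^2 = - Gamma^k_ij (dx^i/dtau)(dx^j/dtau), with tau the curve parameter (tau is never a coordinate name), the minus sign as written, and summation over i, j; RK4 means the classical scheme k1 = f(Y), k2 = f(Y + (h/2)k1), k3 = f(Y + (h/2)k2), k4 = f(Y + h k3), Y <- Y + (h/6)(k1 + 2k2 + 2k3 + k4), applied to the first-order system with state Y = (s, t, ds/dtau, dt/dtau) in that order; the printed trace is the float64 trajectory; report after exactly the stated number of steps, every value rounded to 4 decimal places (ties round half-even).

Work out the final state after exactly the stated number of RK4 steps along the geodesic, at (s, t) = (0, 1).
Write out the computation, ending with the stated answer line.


f(Y) = (ds/dtau, dt/dtau, -Gamma^s_ij Y'^i Y'^j, -Gamma^t_ij Y'^i Y'^j) with the Gammas evaluated at the stage position; h = 0.100000; intermediate values shown to 6 dp
step 0: s = 0.0000, t = 1.0000, ds/dtau = 1.0000, dt/dtau = -0.5000
step 1:
  k1: at (s, t) = (0.000000, 1.000000), (ds/dtau, dt/dtau) = (1.000000, -0.500000); Gamma_sss = -0.200000, Gamma_sst = 0.800000, Gamma_stt = 0.000000, Gamma_tss = 0.000000, Gamma_tst = 0.000000, Gamma_ttt = 0.000000; k1 = (1.000000, -0.500000, 1.000000, 0.000000)
  k2: at (s, t) = (0.050000, 0.975000), (ds/dtau, dt/dtau) = (1.050000, -0.500000); Gamma_sss = -0.204109, Gamma_sst = 0.816435, Gamma_stt = 0.000000, Gamma_tss = -0.010603, Gamma_tst = 0.042412, Gamma_ttt = 0.000000; k2 = (1.050000, -0.500000, 1.082286, 0.056223)
  k3: at (s, t) = (0.052500, 0.975000), (ds/dtau, dt/dtau) = (1.054114, -0.497189); Gamma_sss = -0.204140, Gamma_sst = 0.816560, Gamma_stt = 0.000000, Gamma_tss = -0.011142, Gamma_tst = 0.044569, Gamma_ttt = 0.000000; k3 = (1.054114, -0.497189, 1.082740, 0.059097)
  k4: at (s, t) = (0.105411, 0.950281), (ds/dtau, dt/dtau) = (1.108274, -0.494090); Gamma_sss = -0.207204, Gamma_sst = 0.828817, Gamma_stt = 0.000000, Gamma_tss = -0.023640, Gamma_tst = 0.094560, Gamma_ttt = 0.000000; k4 = (1.108274, -0.494090, 1.162203, 0.132596)
  Y <- Y + (h/6)(k1 + 2k2 + 2k3 + k4): s = 0.1053, t = 0.9502, ds/dtau = 1.1082, dt/dtau = -0.4939
step 2:
  k1: at (s, t) = (0.105275, 0.950192), (ds/dtau, dt/dtau) = (1.108204, -0.493946); Gamma_sss = -0.207216, Gamma_sst = 0.828865, Gamma_stt = 0.000000, Gamma_tss = -0.023612, Gamma_tst = 0.094449, Gamma_ttt = 0.000000; k1 = (1.108204, -0.493946, 1.161916, 0.132400)
  k2: at (s, t) = (0.160685, 0.925495), (ds/dtau, dt/dtau) = (1.166300, -0.487326); Gamma_sss = -0.208878, Gamma_sst = 0.835512, Gamma_stt = 0.000000, Gamma_tss = -0.037911, Gamma_tst = 0.151645, Gamma_ttt = 0.000000; k2 = (1.166300, -0.487326, 1.233885, 0.223949)
  k3: at (s, t) = (0.163590, 0.925826), (ds/dtau, dt/dtau) = (1.169899, -0.482749); Gamma_sss = -0.208737, Gamma_sst = 0.834948, Gamma_stt = 0.000000, Gamma_tss = -0.038588, Gamma_tst = 0.154351, Gamma_ttt = 0.000000; k3 = (1.169899, -0.482749, 1.228793, 0.227158)
  k4: at (s, t) = (0.222265, 0.901917), (ds/dtau, dt/dtau) = (1.231084, -0.471230); Gamma_sss = -0.208315, Gamma_sst = 0.833259, Gamma_stt = 0.000000, Gamma_tss = -0.054707, Gamma_tst = 0.218827, Gamma_ttt = 0.000000; k4 = (1.231084, -0.471230, 1.282502, 0.336805)
  Y <- Y + (h/6)(k1 + 2k2 + 2k3 + k4): s = 0.2221, t = 0.9018, ds/dtau = 1.2310, dt/dtau = -0.4711

Answer: s = 0.2221, t = 0.9018, ds/dtau = 1.2310, dt/dtau = -0.4711


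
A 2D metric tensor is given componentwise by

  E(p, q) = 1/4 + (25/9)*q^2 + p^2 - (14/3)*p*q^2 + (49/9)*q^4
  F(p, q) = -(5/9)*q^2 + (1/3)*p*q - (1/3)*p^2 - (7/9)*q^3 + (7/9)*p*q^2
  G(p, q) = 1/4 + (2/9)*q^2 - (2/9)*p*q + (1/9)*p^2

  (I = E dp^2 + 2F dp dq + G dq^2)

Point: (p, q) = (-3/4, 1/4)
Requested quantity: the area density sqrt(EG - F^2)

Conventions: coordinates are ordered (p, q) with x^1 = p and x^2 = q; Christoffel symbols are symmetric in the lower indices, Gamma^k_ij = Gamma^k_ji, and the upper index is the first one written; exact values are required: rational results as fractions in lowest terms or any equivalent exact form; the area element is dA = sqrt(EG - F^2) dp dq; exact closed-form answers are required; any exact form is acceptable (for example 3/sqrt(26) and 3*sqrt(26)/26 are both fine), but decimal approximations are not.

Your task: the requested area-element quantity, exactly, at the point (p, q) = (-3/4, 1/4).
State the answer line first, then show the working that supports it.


Answer: sqrt(EG - F^2) = sqrt(112861)/576

E = 2825/2304, F = -1/3, G = 53/144; EG - F^2 = 112861/331776


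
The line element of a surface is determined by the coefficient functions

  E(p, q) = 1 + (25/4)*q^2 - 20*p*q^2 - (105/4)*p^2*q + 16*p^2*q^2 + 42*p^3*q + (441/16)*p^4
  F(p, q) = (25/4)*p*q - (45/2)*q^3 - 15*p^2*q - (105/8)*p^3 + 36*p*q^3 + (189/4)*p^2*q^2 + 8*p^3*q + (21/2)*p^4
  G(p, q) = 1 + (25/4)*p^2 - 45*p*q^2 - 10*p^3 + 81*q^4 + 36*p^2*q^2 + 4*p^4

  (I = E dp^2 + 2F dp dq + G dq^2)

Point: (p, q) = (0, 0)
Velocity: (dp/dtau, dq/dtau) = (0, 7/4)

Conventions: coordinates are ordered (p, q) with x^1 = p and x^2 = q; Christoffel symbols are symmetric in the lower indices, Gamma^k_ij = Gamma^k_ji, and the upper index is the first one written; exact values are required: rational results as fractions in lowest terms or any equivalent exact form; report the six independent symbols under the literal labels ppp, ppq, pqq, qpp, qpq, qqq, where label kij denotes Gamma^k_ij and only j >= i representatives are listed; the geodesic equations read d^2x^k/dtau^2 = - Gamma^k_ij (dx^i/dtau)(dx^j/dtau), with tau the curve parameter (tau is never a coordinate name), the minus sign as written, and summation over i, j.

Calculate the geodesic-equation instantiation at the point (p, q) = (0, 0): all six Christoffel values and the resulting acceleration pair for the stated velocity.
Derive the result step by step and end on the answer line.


E = 1, F = 0, G = 1 at the point
E_p = 0, E_q = 0, F_p = 0, F_q = 0, G_p = 0, G_q = 0
EG - F^2 = 1;  g^inv = (1) * [[1, 0], [0, 1]]
first-kind symbols [ij,l] = (1/2)(d_i g_jl + d_j g_il - d_l g_ij): [pp,p] = E_p/2 = 0, [pp,q] = F_p - E_q/2 = 0, [pq,p] = E_q/2 = 0, [pq,q] = G_p/2 = 0, [qq,p] = F_q - G_p/2 = 0, [qq,q] = G_q/2 = 0
Gamma^p_ij = (G*[ij,p] - F*[ij,q])/(EG - F^2), Gamma^q_ij = (E*[ij,q] - F*[ij,p])/(EG - F^2)
Gamma_ppp = 0, Gamma_ppq = 0, Gamma_pqq = 0, Gamma_qpp = 0, Gamma_qpq = 0, Gamma_qqq = 0
d^2p/dtau^2 = -(Gamma_ppp*(0)^2 + 2*Gamma_ppq*(0)*(7/4) + Gamma_pqq*(7/4)^2) = 0
d^2q/dtau^2 = -(Gamma_qpp*(0)^2 + 2*Gamma_qpq*(0)*(7/4) + Gamma_qqq*(7/4)^2) = 0

Answer: Gamma_ppp = 0, Gamma_ppq = 0, Gamma_pqq = 0, Gamma_qpp = 0, Gamma_qpq = 0, Gamma_qqq = 0; accelerations (d^2p/dtau^2, d^2q/dtau^2) = (0, 0)


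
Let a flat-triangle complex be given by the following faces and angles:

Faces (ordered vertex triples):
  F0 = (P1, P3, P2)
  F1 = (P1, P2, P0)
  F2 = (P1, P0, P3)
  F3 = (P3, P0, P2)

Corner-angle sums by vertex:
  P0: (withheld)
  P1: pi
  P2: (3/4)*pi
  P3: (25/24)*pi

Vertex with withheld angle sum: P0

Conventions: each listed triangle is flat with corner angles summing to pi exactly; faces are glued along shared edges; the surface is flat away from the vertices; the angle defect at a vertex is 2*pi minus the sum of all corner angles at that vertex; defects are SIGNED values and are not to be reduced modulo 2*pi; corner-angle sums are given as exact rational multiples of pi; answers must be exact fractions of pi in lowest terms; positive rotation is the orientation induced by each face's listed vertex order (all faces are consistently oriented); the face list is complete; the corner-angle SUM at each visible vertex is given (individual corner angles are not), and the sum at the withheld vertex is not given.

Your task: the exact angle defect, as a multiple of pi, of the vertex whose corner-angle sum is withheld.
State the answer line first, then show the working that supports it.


Answer: defect(P0) = (19/24)*pi

V = 4, E = 6, F = 4; chi = V - E + F = 2
Gauss-Bonnet: total defect = 2*pi*chi = 4*pi; visible defects sum to (77/24)*pi


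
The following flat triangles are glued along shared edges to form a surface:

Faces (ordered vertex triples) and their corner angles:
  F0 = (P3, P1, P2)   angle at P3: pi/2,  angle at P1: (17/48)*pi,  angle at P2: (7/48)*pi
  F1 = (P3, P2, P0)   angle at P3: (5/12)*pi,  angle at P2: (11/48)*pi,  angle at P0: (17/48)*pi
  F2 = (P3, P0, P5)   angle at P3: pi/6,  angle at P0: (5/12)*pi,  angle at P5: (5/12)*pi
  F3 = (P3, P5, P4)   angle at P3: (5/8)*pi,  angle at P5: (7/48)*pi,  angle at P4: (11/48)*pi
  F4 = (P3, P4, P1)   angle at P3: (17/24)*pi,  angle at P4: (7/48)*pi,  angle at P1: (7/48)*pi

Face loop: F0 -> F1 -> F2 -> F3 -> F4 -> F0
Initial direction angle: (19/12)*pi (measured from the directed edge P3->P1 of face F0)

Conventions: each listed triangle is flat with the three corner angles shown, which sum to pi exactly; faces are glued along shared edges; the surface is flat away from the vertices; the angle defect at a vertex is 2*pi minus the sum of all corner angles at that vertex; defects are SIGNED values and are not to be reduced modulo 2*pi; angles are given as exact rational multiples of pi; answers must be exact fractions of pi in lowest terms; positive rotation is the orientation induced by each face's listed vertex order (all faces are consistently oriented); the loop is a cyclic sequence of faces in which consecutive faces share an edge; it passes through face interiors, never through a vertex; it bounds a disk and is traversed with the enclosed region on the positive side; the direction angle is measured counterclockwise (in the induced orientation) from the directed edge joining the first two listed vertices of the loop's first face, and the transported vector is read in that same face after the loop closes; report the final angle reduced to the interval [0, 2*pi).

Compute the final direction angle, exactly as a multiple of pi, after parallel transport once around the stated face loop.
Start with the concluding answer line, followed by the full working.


Answer: final direction angle = (7/6)*pi

enclosed vertex P3: corner angles sum to (29/12)*pi, defect = 2*pi - (29/12)*pi = (-5/12)*pi
holonomy = initial angle + sum of enclosed defects (mod 2*pi), positive in the induced orientation
final angle = (19/12)*pi - (5/12)*pi = (7/6)*pi (mod 2*pi)


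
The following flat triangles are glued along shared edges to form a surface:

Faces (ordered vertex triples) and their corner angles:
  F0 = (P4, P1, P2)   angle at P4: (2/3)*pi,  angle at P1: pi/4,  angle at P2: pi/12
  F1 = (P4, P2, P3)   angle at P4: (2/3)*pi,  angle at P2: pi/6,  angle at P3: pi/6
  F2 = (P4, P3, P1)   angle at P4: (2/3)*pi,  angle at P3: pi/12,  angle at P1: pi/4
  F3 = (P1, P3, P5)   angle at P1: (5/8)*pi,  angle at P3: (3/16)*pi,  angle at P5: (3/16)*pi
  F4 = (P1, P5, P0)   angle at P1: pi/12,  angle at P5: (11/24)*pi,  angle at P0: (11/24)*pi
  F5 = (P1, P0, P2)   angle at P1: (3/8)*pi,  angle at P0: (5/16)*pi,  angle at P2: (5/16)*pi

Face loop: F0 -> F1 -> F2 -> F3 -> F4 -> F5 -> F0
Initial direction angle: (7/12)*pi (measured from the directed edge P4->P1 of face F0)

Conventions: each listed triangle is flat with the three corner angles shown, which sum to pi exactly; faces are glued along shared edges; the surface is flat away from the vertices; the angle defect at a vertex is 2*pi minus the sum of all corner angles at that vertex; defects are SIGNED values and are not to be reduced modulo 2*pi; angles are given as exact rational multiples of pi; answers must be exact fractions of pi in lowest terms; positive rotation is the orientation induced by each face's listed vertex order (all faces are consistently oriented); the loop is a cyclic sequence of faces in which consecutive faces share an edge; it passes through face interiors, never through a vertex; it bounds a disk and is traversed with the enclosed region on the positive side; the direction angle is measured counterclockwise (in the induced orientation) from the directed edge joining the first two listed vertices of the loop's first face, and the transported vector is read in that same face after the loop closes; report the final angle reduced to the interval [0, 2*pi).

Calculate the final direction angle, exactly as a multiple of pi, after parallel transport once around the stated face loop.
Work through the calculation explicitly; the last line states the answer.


enclosed vertex P1: corner angles sum to (19/12)*pi, defect = 2*pi - (19/12)*pi = (5/12)*pi
enclosed vertex P4: corner angles sum to 2*pi, defect = 2*pi - 2*pi = 0
holonomy = initial angle + sum of enclosed defects (mod 2*pi), positive in the induced orientation
final angle = (7/12)*pi + (5/12)*pi = pi (mod 2*pi)

Answer: final direction angle = pi


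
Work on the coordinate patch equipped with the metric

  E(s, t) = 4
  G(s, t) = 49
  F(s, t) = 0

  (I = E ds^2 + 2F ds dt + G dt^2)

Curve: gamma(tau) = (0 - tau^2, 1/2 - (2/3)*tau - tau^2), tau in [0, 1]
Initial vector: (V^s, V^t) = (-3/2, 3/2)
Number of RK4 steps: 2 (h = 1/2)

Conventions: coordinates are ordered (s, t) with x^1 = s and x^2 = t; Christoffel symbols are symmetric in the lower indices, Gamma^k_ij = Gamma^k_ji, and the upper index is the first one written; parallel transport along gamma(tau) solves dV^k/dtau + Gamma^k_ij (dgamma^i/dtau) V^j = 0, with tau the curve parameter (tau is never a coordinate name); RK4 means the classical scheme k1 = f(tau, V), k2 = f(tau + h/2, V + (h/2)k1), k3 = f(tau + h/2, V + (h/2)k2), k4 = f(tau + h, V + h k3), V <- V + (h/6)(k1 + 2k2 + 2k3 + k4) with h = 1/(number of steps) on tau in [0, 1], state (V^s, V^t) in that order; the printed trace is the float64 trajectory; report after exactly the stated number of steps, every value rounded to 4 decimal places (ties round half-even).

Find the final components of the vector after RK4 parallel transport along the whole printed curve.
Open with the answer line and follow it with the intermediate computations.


Answer: V^s = -1.5000, V^t = 1.5000

gamma'(tau) = (-2*tau, -2/3 - 2*tau); f(tau, V)^k = -Gamma^k_ij(gamma(tau)) gamma'^i(tau) V^j; h = 1/2; intermediate values shown to 6 dp
curve data and Christoffel symbols at the stage parameters:
  tau = 0.000000: gamma = (0.000000, 0.500000), gamma' = (0.000000, -0.666667); Gamma_sss = 0.000000, Gamma_sst = 0.000000, Gamma_stt = 0.000000, Gamma_tss = 0.000000, Gamma_tst = 0.000000, Gamma_ttt = 0.000000
  tau = 0.250000: gamma = (-0.062500, 0.270833), gamma' = (-0.500000, -1.166667); Gamma_sss = 0.000000, Gamma_sst = 0.000000, Gamma_stt = 0.000000, Gamma_tss = 0.000000, Gamma_tst = 0.000000, Gamma_ttt = 0.000000
  tau = 0.500000: gamma = (-0.250000, -0.083333), gamma' = (-1.000000, -1.666667); Gamma_sss = 0.000000, Gamma_sst = 0.000000, Gamma_stt = 0.000000, Gamma_tss = 0.000000, Gamma_tst = 0.000000, Gamma_ttt = 0.000000
  tau = 0.750000: gamma = (-0.562500, -0.562500), gamma' = (-1.500000, -2.166667); Gamma_sss = 0.000000, Gamma_sst = 0.000000, Gamma_stt = 0.000000, Gamma_tss = 0.000000, Gamma_tst = 0.000000, Gamma_ttt = 0.000000
  tau = 1.000000: gamma = (-1.000000, -1.166667), gamma' = (-2.000000, -2.666667); Gamma_sss = 0.000000, Gamma_sst = 0.000000, Gamma_stt = 0.000000, Gamma_tss = 0.000000, Gamma_tst = 0.000000, Gamma_ttt = 0.000000
step 0: V^s = -1.5000, V^t = 1.5000
step 1: k1 = (0.000000, 0.000000), k2 = (0.000000, 0.000000), k3 = (0.000000, 0.000000), k4 = (0.000000, 0.000000); V <- V + (h/6)(k1 + 2k2 + 2k3 + k4): V^s = -1.5000, V^t = 1.5000
step 2: k1 = (0.000000, 0.000000), k2 = (0.000000, 0.000000), k3 = (0.000000, 0.000000), k4 = (0.000000, 0.000000); V <- V + (h/6)(k1 + 2k2 + 2k3 + k4): V^s = -1.5000, V^t = 1.5000


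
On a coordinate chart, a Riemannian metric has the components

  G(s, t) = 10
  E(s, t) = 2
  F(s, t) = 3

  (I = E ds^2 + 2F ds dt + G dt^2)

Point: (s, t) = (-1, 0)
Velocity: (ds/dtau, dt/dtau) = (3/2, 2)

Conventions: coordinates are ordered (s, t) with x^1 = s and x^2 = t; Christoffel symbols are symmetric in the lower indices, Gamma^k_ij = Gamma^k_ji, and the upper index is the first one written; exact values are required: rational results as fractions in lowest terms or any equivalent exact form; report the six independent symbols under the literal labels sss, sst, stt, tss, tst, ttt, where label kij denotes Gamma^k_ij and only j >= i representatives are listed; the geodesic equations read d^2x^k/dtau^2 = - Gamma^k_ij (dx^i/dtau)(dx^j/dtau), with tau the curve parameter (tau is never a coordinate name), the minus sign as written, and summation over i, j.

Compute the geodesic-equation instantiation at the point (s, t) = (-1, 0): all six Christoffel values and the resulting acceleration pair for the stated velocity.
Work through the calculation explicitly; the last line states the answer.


E = 2, F = 3, G = 10 at the point
E_s = 0, E_t = 0, F_s = 0, F_t = 0, G_s = 0, G_t = 0
EG - F^2 = 11;  g^inv = (1/11) * [[10, -3], [-3, 2]]
first-kind symbols [ij,l] = (1/2)(d_i g_jl + d_j g_il - d_l g_ij): [ss,s] = E_s/2 = 0, [ss,t] = F_s - E_t/2 = 0, [st,s] = E_t/2 = 0, [st,t] = G_s/2 = 0, [tt,s] = F_t - G_s/2 = 0, [tt,t] = G_t/2 = 0
Gamma^s_ij = (G*[ij,s] - F*[ij,t])/(EG - F^2), Gamma^t_ij = (E*[ij,t] - F*[ij,s])/(EG - F^2)
Gamma_sss = 0, Gamma_sst = 0, Gamma_stt = 0, Gamma_tss = 0, Gamma_tst = 0, Gamma_ttt = 0
d^2s/dtau^2 = -(Gamma_sss*(3/2)^2 + 2*Gamma_sst*(3/2)*(2) + Gamma_stt*(2)^2) = 0
d^2t/dtau^2 = -(Gamma_tss*(3/2)^2 + 2*Gamma_tst*(3/2)*(2) + Gamma_ttt*(2)^2) = 0

Answer: Gamma_sss = 0, Gamma_sst = 0, Gamma_stt = 0, Gamma_tss = 0, Gamma_tst = 0, Gamma_ttt = 0; accelerations (d^2s/dtau^2, d^2t/dtau^2) = (0, 0)


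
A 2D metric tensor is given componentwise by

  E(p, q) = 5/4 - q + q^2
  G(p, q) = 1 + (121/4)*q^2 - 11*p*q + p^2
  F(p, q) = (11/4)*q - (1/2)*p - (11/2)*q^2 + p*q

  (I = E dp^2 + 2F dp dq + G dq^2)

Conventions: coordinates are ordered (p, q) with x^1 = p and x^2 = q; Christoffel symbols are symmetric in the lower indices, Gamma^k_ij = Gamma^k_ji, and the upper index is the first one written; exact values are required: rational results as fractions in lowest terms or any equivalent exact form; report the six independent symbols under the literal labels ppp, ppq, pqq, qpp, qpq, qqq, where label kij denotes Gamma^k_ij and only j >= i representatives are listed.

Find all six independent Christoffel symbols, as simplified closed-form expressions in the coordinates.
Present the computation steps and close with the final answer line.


E = 5/4 - q + q^2; F = (11/4)*q - (1/2)*p - (11/2)*q^2 + p*q; G = 1 + (121/4)*q^2 - 11*p*q + p^2
Gamma^k_ij = (1/2) g^{kl} (d_i g_jl + d_j g_il - d_l g_ij), with g^inv = (1/(EG-F^2)) [[G, -F], [-F, E]]
first partials: E_p = 0, E_q = -1 + 2*q, F_p = -1/2 + q, F_q = 11/4 - 11*q + p, G_p = -11*q + 2*p, G_q = (121/2)*q - 11*p
D = EG - F^2 = 5/4 - q + (125/4)*q^2 - 11*p*q + p^2
expanded: Gamma^p_pp = (G E_p - 2F F_p + F E_q)/(2D), Gamma^p_pq = (G E_q - F G_p)/(2D), Gamma^p_qq = (2G F_q - G G_p - F G_q)/(2D), Gamma^q_pp = (2E F_p - E E_q - F E_p)/(2D), Gamma^q_pq = (E G_p - F E_q)/(2D), Gamma^q_qq = (E G_q - 2F F_q + F G_p)/(2D); substitute and cancel common factors

Answer: Gamma_ppp = 0, Gamma_ppq = (4*q - 2)/(4*p^2 - 44*p*q + 125*q^2 - 4*q + 5), Gamma_pqq = (11 - 22*q)/(4*p^2 - 44*p*q + 125*q^2 - 4*q + 5), Gamma_qpp = 0, Gamma_qpq = (4*p - 22*q)/(4*p^2 - 44*p*q + 125*q^2 - 4*q + 5), Gamma_qqq = (-22*p + 121*q)/(4*p^2 - 44*p*q + 125*q^2 - 4*q + 5)


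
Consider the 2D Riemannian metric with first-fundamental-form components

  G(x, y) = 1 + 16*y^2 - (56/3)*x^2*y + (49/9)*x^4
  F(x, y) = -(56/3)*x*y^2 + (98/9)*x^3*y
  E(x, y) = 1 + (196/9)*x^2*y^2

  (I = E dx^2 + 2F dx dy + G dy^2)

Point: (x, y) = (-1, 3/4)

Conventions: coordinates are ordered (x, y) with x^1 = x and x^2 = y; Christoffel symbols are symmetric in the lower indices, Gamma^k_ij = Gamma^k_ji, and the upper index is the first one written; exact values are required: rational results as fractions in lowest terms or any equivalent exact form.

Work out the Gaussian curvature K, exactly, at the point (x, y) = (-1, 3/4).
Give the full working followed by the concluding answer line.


E = 53/4, F = 7/3, G = 13/9, EG - F^2 = 493/36 at the point
E_x = -49/2, E_y = 98/3, F_x = 14, F_y = 154/9, G_x = 56/9, G_y = 16/3
E_yy = 392/9, F_xy = 14/3, G_xx = 112/3
Brioschi: K = (det M1 - det M2) / (EG - F^2)^2 with the standard first/second-derivative matrices M1, M2.
M1 = [[-E_yy/2 + F_xy - G_xx/2, E_x/2, F_x - E_y/2], [F_y - G_x/2, E, F], [G_y/2, F, G]] = [[-322/9, -49/4, -7/3], [14, 53/4, 7/3], [8/3, 7/3, 13/9]]; det M1 = -25291/81
M2 = [[0, E_y/2, G_x/2], [E_y/2, E, F], [G_x/2, F, G]] = [[0, 49/3, 28/9], [49/3, 53/4, 7/3], [28/9, 7/3, 13/9]]; det M2 = -22393/81
det M1 - det M2 = -322/9; K = -322/9 / (493/36)^2 = -46368/243049

Answer: K = -46368/243049
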